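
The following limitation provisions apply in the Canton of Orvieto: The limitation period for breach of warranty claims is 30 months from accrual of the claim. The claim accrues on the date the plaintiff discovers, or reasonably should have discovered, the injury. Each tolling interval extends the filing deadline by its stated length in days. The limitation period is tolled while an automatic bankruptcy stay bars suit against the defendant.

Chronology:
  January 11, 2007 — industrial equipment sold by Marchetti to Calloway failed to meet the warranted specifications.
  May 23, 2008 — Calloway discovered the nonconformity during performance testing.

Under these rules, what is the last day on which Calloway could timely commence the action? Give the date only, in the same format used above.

November 23, 2010

Accrual is tied to discovery, so the period began on May 23, 2008 rather than on January 11, 2007 when the act occurred.
Adding the 30 months base period to May 23, 2008 gives a deadline of November 23, 2010, before any tolling.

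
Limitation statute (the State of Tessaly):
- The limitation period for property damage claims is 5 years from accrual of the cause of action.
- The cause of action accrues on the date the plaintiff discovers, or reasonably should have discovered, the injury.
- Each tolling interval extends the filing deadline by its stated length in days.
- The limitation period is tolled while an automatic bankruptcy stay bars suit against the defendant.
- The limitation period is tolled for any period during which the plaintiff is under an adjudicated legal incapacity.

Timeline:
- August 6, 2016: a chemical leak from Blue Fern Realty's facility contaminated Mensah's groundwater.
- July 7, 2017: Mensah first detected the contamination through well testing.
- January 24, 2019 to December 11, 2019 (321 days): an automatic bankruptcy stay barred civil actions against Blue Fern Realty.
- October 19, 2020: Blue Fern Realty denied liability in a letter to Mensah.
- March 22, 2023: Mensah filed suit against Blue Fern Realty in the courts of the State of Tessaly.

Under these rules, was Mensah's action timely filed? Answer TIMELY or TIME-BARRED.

The claim did not accrue until Mensah discovered the injury on July 7, 2017; the August 6, 2016 act date does not start the clock under the stated rule.
5 years from July 7, 2017 is July 7, 2022.
Because the automatic bankruptcy stay ran from January 24, 2019 to December 11, 2019, the deadline is extended by 321 days to May 24, 2023.
None of the other events listed affects the running of the period under the stated rules.
Filing on March 22, 2023 beat the May 24, 2023 deadline — the action is timely.

TIMELY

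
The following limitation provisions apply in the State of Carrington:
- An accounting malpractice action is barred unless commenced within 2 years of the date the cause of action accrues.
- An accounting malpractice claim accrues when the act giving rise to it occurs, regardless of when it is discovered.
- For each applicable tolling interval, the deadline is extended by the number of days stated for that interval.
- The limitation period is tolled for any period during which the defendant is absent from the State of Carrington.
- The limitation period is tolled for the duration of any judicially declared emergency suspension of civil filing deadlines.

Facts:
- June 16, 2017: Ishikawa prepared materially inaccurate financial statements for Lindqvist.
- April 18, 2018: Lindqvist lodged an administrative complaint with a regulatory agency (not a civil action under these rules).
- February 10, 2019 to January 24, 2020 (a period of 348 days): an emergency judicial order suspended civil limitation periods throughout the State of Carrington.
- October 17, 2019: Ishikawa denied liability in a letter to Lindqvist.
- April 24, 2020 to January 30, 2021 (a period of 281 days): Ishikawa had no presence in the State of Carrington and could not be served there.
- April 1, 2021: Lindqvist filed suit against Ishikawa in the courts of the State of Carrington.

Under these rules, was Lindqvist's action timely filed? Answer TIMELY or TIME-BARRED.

TIME-BARRED

The claim accrued on June 16, 2017, when the wrongful act occurred.
The untolled deadline — 2 years after June 16, 2017 — is June 16, 2019.
The emergency suspension of filing deadlines from February 10, 2019 to January 24, 2020 tolled the period for 348 days, extending the deadline to May 29, 2020.
The defendant's absence from the jurisdiction from April 24, 2020 to January 30, 2021 tolled the period for 281 days, extending the deadline to March 6, 2021.
None of the other events listed affects the running of the period under the stated rules.
The April 1, 2021 filing falls after the March 6, 2021 deadline; the claim is time-barred.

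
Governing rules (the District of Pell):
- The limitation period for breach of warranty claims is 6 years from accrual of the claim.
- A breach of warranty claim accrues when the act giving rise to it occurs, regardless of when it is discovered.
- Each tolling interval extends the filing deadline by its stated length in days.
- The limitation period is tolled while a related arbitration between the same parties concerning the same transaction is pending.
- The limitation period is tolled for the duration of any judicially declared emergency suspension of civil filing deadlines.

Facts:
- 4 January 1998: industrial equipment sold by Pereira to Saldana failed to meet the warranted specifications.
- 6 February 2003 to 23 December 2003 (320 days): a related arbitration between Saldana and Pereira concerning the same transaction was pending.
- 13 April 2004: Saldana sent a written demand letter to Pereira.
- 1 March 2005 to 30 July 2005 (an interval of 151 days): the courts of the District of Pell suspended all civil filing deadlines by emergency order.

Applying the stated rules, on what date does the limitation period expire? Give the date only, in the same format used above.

19 November 2004

The claim accrued on 4 January 1998, when the wrongful act occurred.
Adding the 6 years base period to 4 January 1998 gives a deadline of 4 January 2004, before any tolling.
The pending related arbitration from 6 February 2003 to 23 December 2003 tolled the period for 320 days, extending the deadline to 19 November 2004.
The emergency suspension of filing deadlines from 1 March 2005 to 30 July 2005 began after the period had already run on 19 November 2004, so it has no tolling effect.
None of the other events listed affects the running of the period under the stated rules.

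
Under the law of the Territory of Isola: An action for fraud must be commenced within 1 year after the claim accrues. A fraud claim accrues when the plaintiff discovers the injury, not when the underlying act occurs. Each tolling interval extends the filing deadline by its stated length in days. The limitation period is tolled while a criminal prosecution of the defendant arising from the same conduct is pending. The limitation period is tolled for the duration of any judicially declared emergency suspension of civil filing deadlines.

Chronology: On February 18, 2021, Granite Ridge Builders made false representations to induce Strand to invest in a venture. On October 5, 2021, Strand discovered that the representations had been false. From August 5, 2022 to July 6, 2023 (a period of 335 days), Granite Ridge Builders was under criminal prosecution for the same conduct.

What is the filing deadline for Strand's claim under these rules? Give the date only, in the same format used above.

The claim did not accrue until Strand discovered the injury on October 5, 2021; the February 18, 2021 act date does not start the clock under the stated rule.
1 year from October 5, 2021 is October 5, 2022.
Because the pending criminal prosecution ran from August 5, 2022 to July 6, 2023, the deadline is extended by 335 days to September 5, 2023.

September 5, 2023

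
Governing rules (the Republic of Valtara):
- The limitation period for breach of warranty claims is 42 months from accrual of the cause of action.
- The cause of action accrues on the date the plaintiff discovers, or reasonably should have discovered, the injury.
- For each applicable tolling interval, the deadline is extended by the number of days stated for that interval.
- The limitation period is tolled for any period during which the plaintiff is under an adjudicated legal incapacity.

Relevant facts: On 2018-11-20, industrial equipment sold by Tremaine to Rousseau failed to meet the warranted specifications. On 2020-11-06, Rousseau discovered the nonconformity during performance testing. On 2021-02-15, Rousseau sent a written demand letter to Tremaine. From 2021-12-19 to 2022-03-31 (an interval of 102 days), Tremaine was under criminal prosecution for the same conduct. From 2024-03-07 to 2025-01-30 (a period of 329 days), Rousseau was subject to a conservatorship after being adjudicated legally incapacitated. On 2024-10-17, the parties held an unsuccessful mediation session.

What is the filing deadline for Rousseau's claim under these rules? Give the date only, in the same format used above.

Accrual is tied to discovery, so the period began on 2020-11-06 rather than on 2018-11-20 when the act occurred.
Adding the 42 months base period to 2020-11-06 gives a deadline of 2024-05-06, before any tolling.
The plaintiff's legal incapacity from 2024-03-07 to 2025-01-30 tolled the period for 329 days, extending the deadline to 2025-03-31.
The pending criminal prosecution from 2021-12-19 to 2022-03-31 does not toll the period, because no stated rule makes a criminal prosecution a tolling event.
None of the other events listed affects the running of the period under the stated rules.

2025-03-31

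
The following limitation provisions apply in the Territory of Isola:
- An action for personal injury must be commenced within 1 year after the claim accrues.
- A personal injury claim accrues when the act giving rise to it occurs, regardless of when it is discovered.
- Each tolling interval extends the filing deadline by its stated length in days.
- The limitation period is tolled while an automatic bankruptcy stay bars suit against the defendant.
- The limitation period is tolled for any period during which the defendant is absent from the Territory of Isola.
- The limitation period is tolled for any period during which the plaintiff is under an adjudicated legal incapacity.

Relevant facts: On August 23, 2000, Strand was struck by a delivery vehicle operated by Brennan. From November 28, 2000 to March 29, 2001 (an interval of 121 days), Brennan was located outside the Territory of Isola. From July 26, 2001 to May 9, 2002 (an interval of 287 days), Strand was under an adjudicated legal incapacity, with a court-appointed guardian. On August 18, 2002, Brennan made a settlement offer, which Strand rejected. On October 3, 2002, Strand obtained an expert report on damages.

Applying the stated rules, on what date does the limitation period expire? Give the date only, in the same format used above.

October 5, 2002

The claim accrued on August 23, 2000, when the wrongful act occurred.
Adding the 1 year base period to August 23, 2000 gives a deadline of August 23, 2001, before any tolling.
The period was tolled for 121 days by the defendant's absence from the jurisdiction (November 28, 2000 to March 29, 2001), pushing the deadline to December 22, 2001.
Because the plaintiff's legal incapacity ran from July 26, 2001 to May 9, 2002, the deadline is extended by 287 days to October 5, 2002.
None of the other events listed affects the running of the period under the stated rules.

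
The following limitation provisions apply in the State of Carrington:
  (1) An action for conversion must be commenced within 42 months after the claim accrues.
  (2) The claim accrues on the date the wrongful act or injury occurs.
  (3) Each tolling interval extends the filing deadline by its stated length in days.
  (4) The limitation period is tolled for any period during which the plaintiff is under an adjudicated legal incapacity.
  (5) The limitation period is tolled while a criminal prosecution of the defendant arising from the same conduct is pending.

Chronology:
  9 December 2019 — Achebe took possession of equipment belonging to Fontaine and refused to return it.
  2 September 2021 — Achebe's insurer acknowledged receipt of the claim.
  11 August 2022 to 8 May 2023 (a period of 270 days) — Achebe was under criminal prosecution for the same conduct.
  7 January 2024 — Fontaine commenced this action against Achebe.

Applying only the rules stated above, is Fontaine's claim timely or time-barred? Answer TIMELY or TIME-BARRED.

The claim accrued on 9 December 2019, when the wrongful act occurred.
The untolled deadline — 42 months after 9 December 2019 — is 9 June 2023.
The pending criminal prosecution from 11 August 2022 to 8 May 2023 tolled the period for 270 days, extending the deadline to 5 March 2024.
Nothing else in the chronology tolls or restarts the period.
Filing on 7 January 2024 beat the 5 March 2024 deadline — the action is timely.

TIMELY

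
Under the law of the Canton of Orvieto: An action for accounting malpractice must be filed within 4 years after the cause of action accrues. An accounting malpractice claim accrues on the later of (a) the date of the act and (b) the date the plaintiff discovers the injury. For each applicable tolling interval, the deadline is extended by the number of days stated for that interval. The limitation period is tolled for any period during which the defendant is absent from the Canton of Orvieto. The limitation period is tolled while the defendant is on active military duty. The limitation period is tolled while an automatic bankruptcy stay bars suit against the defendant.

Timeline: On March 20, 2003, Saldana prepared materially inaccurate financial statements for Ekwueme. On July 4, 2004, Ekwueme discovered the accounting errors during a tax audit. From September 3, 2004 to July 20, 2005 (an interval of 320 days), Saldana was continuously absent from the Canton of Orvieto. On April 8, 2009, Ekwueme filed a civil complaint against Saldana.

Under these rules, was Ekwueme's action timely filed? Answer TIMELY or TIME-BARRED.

Because discovery on July 4, 2004 post-dates the March 20, 2003 act, accrual under the later-of rule falls on July 4, 2004.
Adding the 4 years base period to July 4, 2004 gives a deadline of July 4, 2008, before any tolling.
Because the defendant's absence from the jurisdiction ran from September 3, 2004 to July 20, 2005, the deadline is extended by 320 days to May 20, 2009.
The April 8, 2009 filing precedes the May 20, 2009 deadline; the claim is timely.

TIMELY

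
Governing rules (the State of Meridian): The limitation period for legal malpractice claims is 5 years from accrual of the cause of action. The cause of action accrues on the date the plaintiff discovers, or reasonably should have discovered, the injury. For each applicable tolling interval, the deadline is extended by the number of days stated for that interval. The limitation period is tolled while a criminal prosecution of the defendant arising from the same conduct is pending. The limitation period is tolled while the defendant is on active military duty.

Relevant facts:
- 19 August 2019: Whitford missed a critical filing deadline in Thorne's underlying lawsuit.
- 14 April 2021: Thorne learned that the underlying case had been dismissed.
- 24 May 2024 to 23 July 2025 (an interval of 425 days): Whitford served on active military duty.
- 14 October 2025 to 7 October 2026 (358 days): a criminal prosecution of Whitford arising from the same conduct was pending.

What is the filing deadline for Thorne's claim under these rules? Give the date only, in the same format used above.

5 June 2028

The claim did not accrue until Thorne discovered the injury on 14 April 2021; the 19 August 2019 act date does not start the clock under the stated rule.
Adding the 5 years base period to 14 April 2021 gives a deadline of 14 April 2026, before any tolling.
The period was tolled for 425 days by the defendant's active military service (24 May 2024 to 23 July 2025), pushing the deadline to 13 June 2027.
The period was tolled for 358 days by the pending criminal prosecution (14 October 2025 to 7 October 2026), pushing the deadline to 5 June 2028.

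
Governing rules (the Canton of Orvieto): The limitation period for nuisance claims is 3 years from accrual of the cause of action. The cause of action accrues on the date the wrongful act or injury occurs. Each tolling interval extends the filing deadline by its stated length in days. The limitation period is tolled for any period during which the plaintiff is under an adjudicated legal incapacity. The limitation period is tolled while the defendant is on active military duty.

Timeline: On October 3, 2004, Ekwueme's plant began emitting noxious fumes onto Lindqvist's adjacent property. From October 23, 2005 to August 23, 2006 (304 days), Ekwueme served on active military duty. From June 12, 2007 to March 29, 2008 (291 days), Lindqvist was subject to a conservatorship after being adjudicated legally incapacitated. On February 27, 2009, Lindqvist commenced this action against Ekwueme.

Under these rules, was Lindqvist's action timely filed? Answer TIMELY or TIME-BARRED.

The cause of action accrued on October 3, 2004, the date of the act.
Adding the 3 years base period to October 3, 2004 gives a deadline of October 3, 2007, before any tolling.
Because the defendant's active military service ran from October 23, 2005 to August 23, 2006, the deadline is extended by 304 days to August 2, 2008.
The period was tolled for 291 days by the plaintiff's legal incapacity (June 12, 2007 to March 29, 2008), pushing the deadline to May 20, 2009.
The February 27, 2009 filing precedes the May 20, 2009 deadline; the claim is timely.

TIMELY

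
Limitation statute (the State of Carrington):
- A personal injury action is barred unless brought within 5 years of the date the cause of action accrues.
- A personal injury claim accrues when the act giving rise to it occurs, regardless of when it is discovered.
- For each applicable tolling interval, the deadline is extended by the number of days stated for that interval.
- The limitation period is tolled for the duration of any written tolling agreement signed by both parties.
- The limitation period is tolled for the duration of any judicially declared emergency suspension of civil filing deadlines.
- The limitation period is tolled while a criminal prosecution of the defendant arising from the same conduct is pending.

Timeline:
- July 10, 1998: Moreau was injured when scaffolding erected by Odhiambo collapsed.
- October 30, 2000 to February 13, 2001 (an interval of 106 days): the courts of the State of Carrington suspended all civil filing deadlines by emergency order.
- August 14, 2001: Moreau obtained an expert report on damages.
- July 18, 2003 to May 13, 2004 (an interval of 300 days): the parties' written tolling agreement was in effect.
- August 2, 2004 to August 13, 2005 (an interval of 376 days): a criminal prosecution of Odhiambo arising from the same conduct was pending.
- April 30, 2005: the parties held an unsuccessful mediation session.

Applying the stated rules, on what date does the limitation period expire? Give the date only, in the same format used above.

The claim accrued on July 10, 1998, when the wrongful act occurred.
5 years from July 10, 1998 is July 10, 2003.
The period was tolled for 106 days by the emergency suspension of filing deadlines (October 30, 2000 to February 13, 2001), pushing the deadline to October 24, 2003.
The period was tolled for 300 days by the written tolling agreement (July 18, 2003 to May 13, 2004), pushing the deadline to August 19, 2004.
The pending criminal prosecution from August 2, 2004 to August 13, 2005 tolled the period for 376 days, extending the deadline to August 30, 2005.
None of the other events listed affects the running of the period under the stated rules.

August 30, 2005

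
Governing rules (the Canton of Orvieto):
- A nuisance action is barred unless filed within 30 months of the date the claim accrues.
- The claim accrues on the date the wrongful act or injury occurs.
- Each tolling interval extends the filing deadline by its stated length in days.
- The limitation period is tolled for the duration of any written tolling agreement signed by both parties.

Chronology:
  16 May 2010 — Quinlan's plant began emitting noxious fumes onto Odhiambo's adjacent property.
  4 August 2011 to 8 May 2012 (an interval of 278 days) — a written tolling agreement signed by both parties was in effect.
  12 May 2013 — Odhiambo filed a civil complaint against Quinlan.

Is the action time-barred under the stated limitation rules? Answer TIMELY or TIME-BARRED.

TIMELY

The claim accrued on 16 May 2010, when the wrongful act occurred.
30 months from 16 May 2010 is 16 November 2012.
The period was tolled for 278 days by the written tolling agreement (4 August 2011 to 8 May 2012), pushing the deadline to 21 August 2013.
The 12 May 2013 filing precedes the 21 August 2013 deadline; the claim is timely.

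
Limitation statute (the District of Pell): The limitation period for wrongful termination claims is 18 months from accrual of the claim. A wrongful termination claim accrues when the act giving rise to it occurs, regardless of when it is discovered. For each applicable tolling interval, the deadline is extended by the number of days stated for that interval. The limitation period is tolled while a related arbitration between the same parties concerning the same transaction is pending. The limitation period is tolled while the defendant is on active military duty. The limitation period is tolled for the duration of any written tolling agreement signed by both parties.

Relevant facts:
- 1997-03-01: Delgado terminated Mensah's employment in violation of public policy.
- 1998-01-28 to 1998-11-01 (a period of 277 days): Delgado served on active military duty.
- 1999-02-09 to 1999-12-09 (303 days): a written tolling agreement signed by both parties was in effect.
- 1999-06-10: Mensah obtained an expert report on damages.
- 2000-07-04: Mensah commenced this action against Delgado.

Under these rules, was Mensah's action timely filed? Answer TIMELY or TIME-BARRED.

TIME-BARRED

The limitation period began to run on 1997-03-01.
The untolled deadline — 18 months after 1997-03-01 — is 1998-09-01.
The defendant's active military service from 1998-01-28 to 1998-11-01 tolled the period for 277 days, extending the deadline to 1999-06-05.
The period was tolled for 303 days by the written tolling agreement (1999-02-09 to 1999-12-09), pushing the deadline to 2000-04-03.
The other events in the timeline have no effect on the limitation period under the stated rules.
Mensah filed on 2000-07-04, after the 2000-04-03 deadline, so the action is time-barred.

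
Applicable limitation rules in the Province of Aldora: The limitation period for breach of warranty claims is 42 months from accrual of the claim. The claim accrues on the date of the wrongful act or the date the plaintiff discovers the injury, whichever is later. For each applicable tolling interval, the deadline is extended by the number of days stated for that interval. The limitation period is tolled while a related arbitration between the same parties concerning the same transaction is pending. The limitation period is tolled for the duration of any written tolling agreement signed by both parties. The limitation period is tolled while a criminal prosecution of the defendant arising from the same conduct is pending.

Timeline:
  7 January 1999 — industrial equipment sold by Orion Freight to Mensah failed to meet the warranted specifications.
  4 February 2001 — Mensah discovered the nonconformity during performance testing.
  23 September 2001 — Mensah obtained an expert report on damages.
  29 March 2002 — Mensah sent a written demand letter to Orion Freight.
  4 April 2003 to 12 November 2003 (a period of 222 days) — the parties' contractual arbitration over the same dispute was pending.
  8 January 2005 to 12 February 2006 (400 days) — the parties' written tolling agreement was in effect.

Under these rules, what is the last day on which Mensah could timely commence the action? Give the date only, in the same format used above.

Because discovery on 4 February 2001 post-dates the 7 January 1999 act, accrual under the later-of rule falls on 4 February 2001.
Adding the 42 months base period to 4 February 2001 gives a deadline of 4 August 2004, before any tolling.
The period was tolled for 222 days by the pending related arbitration (4 April 2003 to 12 November 2003), pushing the deadline to 14 March 2005.
The written tolling agreement from 8 January 2005 to 12 February 2006 tolled the period for 400 days, extending the deadline to 18 April 2006.
None of the other events listed affects the running of the period under the stated rules.

18 April 2006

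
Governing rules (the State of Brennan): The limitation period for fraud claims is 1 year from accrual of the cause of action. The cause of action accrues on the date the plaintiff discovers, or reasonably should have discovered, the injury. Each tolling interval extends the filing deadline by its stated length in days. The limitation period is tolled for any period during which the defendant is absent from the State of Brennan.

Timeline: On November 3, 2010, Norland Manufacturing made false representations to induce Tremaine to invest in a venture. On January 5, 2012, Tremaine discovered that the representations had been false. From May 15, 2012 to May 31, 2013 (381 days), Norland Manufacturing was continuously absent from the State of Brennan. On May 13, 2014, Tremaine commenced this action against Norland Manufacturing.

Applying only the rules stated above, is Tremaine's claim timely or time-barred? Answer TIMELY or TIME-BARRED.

The claim did not accrue until Tremaine discovered the injury on January 5, 2012; the November 3, 2010 act date does not start the clock under the stated rule.
Adding the 1 year base period to January 5, 2012 gives a deadline of January 5, 2013, before any tolling.
Because the defendant's absence from the jurisdiction ran from May 15, 2012 to May 31, 2013, the deadline is extended by 381 days to January 21, 2014.
Tremaine filed on May 13, 2014, after the January 21, 2014 deadline, so the action is time-barred.

TIME-BARRED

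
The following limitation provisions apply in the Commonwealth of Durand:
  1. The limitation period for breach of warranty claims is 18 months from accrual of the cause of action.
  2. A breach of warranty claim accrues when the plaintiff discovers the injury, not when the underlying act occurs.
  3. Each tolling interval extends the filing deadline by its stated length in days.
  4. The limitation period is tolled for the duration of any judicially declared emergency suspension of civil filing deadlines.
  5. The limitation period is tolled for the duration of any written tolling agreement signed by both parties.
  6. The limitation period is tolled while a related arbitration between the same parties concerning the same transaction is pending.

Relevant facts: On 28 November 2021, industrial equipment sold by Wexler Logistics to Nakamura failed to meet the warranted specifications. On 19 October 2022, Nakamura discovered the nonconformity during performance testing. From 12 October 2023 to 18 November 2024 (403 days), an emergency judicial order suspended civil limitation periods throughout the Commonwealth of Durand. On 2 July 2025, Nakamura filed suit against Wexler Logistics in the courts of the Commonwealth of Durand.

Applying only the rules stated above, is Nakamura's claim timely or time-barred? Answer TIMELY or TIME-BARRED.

Accrual is tied to discovery, so the period began on 19 October 2022 rather than on 28 November 2021 when the act occurred.
The untolled deadline — 18 months after 19 October 2022 — is 19 April 2024.
The period was tolled for 403 days by the emergency suspension of filing deadlines (12 October 2023 to 18 November 2024), pushing the deadline to 27 May 2025.
Nakamura filed on 2 July 2025, after the 27 May 2025 deadline, so the action is time-barred.

TIME-BARRED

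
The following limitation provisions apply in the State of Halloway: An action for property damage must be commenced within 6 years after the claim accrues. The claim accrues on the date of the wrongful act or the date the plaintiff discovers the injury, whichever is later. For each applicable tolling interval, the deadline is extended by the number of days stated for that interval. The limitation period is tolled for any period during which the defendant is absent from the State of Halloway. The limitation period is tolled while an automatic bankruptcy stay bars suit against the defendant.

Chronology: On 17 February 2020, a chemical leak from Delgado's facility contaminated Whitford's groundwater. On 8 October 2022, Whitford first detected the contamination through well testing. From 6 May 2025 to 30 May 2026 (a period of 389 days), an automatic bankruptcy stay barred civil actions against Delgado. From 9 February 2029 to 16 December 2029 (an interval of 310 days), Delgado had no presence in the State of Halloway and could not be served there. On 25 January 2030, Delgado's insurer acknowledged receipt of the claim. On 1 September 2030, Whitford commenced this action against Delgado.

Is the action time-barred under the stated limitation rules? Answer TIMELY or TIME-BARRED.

TIMELY

Taking the later of the act (17 February 2020) and discovery (8 October 2022), the claim accrued on 8 October 2022.
The untolled deadline — 6 years after 8 October 2022 — is 8 October 2028.
Because the automatic bankruptcy stay ran from 6 May 2025 to 30 May 2026, the deadline is extended by 389 days to 1 November 2029.
The defendant's absence from the jurisdiction from 9 February 2029 to 16 December 2029 tolled the period for 310 days, extending the deadline to 7 September 2030.
The other events in the timeline have no effect on the limitation period under the stated rules.
Whitford filed on 1 September 2030, before the 7 September 2030 deadline, so the action is timely.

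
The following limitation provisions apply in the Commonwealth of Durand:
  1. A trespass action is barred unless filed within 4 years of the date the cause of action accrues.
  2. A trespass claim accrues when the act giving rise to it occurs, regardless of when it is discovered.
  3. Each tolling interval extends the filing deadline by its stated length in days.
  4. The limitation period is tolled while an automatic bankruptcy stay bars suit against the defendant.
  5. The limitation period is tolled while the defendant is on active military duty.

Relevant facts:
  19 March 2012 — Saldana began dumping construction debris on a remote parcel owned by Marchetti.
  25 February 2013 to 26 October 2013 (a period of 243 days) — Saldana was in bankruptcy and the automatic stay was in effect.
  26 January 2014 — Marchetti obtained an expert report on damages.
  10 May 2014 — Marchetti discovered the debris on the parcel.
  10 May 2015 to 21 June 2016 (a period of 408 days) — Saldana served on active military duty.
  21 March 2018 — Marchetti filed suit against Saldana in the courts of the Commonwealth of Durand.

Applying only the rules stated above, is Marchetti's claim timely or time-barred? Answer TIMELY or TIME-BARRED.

TIME-BARRED

Because the rule ties accrual to occurrence, the claim accrued on 19 March 2012, not on the 10 May 2014 discovery date.
4 years from 19 March 2012 is 19 March 2016.
The automatic bankruptcy stay from 25 February 2013 to 26 October 2013 tolled the period for 243 days, extending the deadline to 17 November 2016.
The defendant's active military service from 10 May 2015 to 21 June 2016 tolled the period for 408 days, extending the deadline to 30 December 2017.
The other events in the timeline have no effect on the limitation period under the stated rules.
Marchetti filed on 21 March 2018, after the 30 December 2017 deadline, so the action is time-barred.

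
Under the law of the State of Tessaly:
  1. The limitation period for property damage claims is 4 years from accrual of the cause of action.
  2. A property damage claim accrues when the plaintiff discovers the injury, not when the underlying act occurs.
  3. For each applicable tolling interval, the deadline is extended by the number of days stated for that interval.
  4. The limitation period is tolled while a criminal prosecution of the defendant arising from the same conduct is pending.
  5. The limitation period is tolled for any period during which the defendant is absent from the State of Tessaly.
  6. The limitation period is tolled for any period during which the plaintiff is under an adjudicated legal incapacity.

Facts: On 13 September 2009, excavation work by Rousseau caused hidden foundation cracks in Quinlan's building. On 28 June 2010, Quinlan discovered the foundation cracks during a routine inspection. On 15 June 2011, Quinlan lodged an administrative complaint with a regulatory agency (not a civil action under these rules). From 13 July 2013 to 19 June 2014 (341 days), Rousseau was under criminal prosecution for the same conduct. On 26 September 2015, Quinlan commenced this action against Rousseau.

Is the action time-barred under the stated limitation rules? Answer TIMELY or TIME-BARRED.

TIME-BARRED

Under the discovery rule, the claim accrued on 28 June 2010, when Quinlan discovered the injury — not on the 13 September 2009 date of the underlying act.
Adding the 4 years base period to 28 June 2010 gives a deadline of 28 June 2014, before any tolling.
Because the pending criminal prosecution ran from 13 July 2013 to 19 June 2014, the deadline is extended by 341 days to 4 June 2015.
None of the other events listed affects the running of the period under the stated rules.
Quinlan filed on 26 September 2015, after the 4 June 2015 deadline, so the action is time-barred.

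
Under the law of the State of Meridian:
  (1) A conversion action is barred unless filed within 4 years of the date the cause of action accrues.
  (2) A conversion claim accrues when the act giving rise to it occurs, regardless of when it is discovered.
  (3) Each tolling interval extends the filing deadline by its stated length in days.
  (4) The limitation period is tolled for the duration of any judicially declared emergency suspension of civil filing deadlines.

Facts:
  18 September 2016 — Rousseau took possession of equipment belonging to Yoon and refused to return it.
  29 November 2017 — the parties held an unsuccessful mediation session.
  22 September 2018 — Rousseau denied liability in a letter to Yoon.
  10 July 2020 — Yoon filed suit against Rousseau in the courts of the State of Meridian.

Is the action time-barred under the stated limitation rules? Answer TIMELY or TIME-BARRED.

The cause of action accrued on 18 September 2016, the date of the act.
Adding the 4 years base period to 18 September 2016 gives a deadline of 18 September 2020, before any tolling.
None of the other events listed affects the running of the period under the stated rules.
Filing on 10 July 2020 beat the 18 September 2020 deadline — the action is timely.

TIMELY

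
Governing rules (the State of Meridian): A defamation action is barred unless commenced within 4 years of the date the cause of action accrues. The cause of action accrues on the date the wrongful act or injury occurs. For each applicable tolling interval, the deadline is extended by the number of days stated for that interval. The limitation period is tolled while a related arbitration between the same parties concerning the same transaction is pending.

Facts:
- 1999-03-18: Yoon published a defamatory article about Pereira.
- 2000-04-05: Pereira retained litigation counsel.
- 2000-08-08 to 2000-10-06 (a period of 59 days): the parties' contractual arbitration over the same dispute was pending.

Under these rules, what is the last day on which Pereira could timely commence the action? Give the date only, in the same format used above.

2003-05-16

The cause of action accrued on 1999-03-18, the date of the act.
4 years from 1999-03-18 is 2003-03-18.
The pending related arbitration from 2000-08-08 to 2000-10-06 tolled the period for 59 days, extending the deadline to 2003-05-16.
The other events in the timeline have no effect on the limitation period under the stated rules.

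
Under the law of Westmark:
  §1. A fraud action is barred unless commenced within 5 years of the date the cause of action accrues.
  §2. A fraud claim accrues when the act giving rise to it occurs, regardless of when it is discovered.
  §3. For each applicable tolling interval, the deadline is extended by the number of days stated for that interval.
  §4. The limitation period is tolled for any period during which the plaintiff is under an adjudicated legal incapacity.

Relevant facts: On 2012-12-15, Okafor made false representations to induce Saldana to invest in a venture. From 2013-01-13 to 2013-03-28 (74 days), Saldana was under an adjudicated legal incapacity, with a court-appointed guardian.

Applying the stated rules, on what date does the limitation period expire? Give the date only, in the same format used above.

The cause of action accrued on 2012-12-15, the date of the act.
Adding the 5 years base period to 2012-12-15 gives a deadline of 2017-12-15, before any tolling.
The period was tolled for 74 days by the plaintiff's legal incapacity (2013-01-13 to 2013-03-28), pushing the deadline to 2018-02-27.

2018-02-27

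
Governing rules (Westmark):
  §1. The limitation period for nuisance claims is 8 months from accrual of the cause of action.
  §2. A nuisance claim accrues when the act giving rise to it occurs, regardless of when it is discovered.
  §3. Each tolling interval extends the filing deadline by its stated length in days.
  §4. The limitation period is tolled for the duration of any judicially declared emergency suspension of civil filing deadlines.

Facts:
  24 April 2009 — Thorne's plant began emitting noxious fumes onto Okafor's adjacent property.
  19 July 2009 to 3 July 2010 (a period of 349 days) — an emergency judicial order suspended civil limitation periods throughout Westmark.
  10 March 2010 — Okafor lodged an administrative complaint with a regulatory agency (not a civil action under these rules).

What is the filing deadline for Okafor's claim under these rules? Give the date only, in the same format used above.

8 December 2010

The claim accrued on 24 April 2009, when the wrongful act occurred.
The untolled deadline — 8 months after 24 April 2009 — is 24 December 2009.
The period was tolled for 349 days by the emergency suspension of filing deadlines (19 July 2009 to 3 July 2010), pushing the deadline to 8 December 2010.
The other events in the timeline have no effect on the limitation period under the stated rules.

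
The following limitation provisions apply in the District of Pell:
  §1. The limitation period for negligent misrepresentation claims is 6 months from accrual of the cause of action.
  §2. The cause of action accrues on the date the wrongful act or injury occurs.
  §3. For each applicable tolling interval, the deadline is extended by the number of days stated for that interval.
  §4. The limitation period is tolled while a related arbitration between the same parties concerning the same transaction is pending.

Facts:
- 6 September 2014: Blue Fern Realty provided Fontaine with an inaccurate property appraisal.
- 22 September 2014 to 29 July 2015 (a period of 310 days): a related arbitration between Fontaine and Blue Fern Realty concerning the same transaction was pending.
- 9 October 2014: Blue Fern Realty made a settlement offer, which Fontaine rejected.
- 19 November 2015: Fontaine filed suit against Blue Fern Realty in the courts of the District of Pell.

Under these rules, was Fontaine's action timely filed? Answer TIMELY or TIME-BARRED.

TIMELY

The claim accrued on 6 September 2014, when the wrongful act occurred.
6 months from 6 September 2014 is 6 March 2015.
Because the pending related arbitration ran from 22 September 2014 to 29 July 2015, the deadline is extended by 310 days to 10 January 2016.
None of the other events listed affects the running of the period under the stated rules.
Fontaine filed on 19 November 2015, before the 10 January 2016 deadline, so the action is timely.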